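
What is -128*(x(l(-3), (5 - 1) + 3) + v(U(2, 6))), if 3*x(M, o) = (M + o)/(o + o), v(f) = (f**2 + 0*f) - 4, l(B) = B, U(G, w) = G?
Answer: -256/21 ≈ -12.190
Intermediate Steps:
v(f) = -4 + f**2 (v(f) = (f**2 + 0) - 4 = f**2 - 4 = -4 + f**2)
x(M, o) = (M + o)/(6*o) (x(M, o) = ((M + o)/(o + o))/3 = ((M + o)/((2*o)))/3 = ((M + o)*(1/(2*o)))/3 = ((M + o)/(2*o))/3 = (M + o)/(6*o))
-128*(x(l(-3), (5 - 1) + 3) + v(U(2, 6))) = -128*((-3 + ((5 - 1) + 3))/(6*((5 - 1) + 3)) + (-4 + 2**2)) = -128*((-3 + (4 + 3))/(6*(4 + 3)) + (-4 + 4)) = -128*((1/6)*(-3 + 7)/7 + 0) = -128*((1/6)*(1/7)*4 + 0) = -128*(2/21 + 0) = -128*2/21 = -256/21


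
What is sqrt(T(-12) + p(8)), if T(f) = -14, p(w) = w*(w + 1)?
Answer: sqrt(58) ≈ 7.6158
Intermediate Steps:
p(w) = w*(1 + w)
sqrt(T(-12) + p(8)) = sqrt(-14 + 8*(1 + 8)) = sqrt(-14 + 8*9) = sqrt(-14 + 72) = sqrt(58)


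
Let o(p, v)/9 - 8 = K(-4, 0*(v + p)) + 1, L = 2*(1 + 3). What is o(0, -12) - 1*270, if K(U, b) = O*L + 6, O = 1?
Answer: -63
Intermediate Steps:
L = 8 (L = 2*4 = 8)
K(U, b) = 14 (K(U, b) = 1*8 + 6 = 8 + 6 = 14)
o(p, v) = 207 (o(p, v) = 72 + 9*(14 + 1) = 72 + 9*15 = 72 + 135 = 207)
o(0, -12) - 1*270 = 207 - 1*270 = 207 - 270 = -63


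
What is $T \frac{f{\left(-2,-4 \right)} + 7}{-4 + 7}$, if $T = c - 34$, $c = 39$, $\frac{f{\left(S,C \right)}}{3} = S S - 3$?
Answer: $\frac{50}{3} \approx 16.667$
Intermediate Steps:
$f{\left(S,C \right)} = -9 + 3 S^{2}$ ($f{\left(S,C \right)} = 3 \left(S S - 3\right) = 3 \left(S^{2} - 3\right) = 3 \left(-3 + S^{2}\right) = -9 + 3 S^{2}$)
$T = 5$ ($T = 39 - 34 = 5$)
$T \frac{f{\left(-2,-4 \right)} + 7}{-4 + 7} = 5 \frac{\left(-9 + 3 \left(-2\right)^{2}\right) + 7}{-4 + 7} = 5 \frac{\left(-9 + 3 \cdot 4\right) + 7}{3} = 5 \left(\left(-9 + 12\right) + 7\right) \frac{1}{3} = 5 \left(3 + 7\right) \frac{1}{3} = 5 \cdot 10 \cdot \frac{1}{3} = 5 \cdot \frac{10}{3} = \frac{50}{3}$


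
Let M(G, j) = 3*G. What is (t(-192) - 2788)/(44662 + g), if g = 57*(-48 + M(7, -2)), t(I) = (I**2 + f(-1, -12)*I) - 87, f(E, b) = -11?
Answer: 36101/43123 ≈ 0.83716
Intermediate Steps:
t(I) = -87 + I**2 - 11*I (t(I) = (I**2 - 11*I) - 87 = -87 + I**2 - 11*I)
g = -1539 (g = 57*(-48 + 3*7) = 57*(-48 + 21) = 57*(-27) = -1539)
(t(-192) - 2788)/(44662 + g) = ((-87 + (-192)**2 - 11*(-192)) - 2788)/(44662 - 1539) = ((-87 + 36864 + 2112) - 2788)/43123 = (38889 - 2788)*(1/43123) = 36101*(1/43123) = 36101/43123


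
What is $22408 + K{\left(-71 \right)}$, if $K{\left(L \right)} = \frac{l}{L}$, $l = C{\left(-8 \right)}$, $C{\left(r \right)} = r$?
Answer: $\frac{1590976}{71} \approx 22408.0$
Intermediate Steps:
$l = -8$
$K{\left(L \right)} = - \frac{8}{L}$
$22408 + K{\left(-71 \right)} = 22408 - \frac{8}{-71} = 22408 - - \frac{8}{71} = 22408 + \frac{8}{71} = \frac{1590976}{71}$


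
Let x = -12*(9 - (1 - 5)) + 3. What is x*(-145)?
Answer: 22185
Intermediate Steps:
x = -153 (x = -12*(9 - 1*(-4)) + 3 = -12*(9 + 4) + 3 = -12*13 + 3 = -156 + 3 = -153)
x*(-145) = -153*(-145) = 22185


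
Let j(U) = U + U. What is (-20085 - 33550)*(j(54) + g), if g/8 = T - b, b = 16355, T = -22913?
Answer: 16843320860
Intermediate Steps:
j(U) = 2*U
g = -314144 (g = 8*(-22913 - 1*16355) = 8*(-22913 - 16355) = 8*(-39268) = -314144)
(-20085 - 33550)*(j(54) + g) = (-20085 - 33550)*(2*54 - 314144) = -53635*(108 - 314144) = -53635*(-314036) = 16843320860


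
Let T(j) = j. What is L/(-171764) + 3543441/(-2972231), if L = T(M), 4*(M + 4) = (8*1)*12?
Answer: -152173761136/127630571371 ≈ -1.1923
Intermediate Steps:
M = 20 (M = -4 + ((8*1)*12)/4 = -4 + (8*12)/4 = -4 + (¼)*96 = -4 + 24 = 20)
L = 20
L/(-171764) + 3543441/(-2972231) = 20/(-171764) + 3543441/(-2972231) = 20*(-1/171764) + 3543441*(-1/2972231) = -5/42941 - 3543441/2972231 = -152173761136/127630571371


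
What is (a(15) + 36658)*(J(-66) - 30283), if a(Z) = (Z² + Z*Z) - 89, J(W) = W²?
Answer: -959791613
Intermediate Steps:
a(Z) = -89 + 2*Z² (a(Z) = (Z² + Z²) - 89 = 2*Z² - 89 = -89 + 2*Z²)
(a(15) + 36658)*(J(-66) - 30283) = ((-89 + 2*15²) + 36658)*((-66)² - 30283) = ((-89 + 2*225) + 36658)*(4356 - 30283) = ((-89 + 450) + 36658)*(-25927) = (361 + 36658)*(-25927) = 37019*(-25927) = -959791613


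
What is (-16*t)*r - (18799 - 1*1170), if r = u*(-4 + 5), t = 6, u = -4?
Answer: -17245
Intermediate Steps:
r = -4 (r = -4*(-4 + 5) = -4*1 = -4)
(-16*t)*r - (18799 - 1*1170) = -16*6*(-4) - (18799 - 1*1170) = -96*(-4) - (18799 - 1170) = 384 - 1*17629 = 384 - 17629 = -17245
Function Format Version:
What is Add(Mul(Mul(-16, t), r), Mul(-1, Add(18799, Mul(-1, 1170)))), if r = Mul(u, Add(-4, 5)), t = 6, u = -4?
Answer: -17245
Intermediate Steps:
r = -4 (r = Mul(-4, Add(-4, 5)) = Mul(-4, 1) = -4)
Add(Mul(Mul(-16, t), r), Mul(-1, Add(18799, Mul(-1, 1170)))) = Add(Mul(Mul(-16, 6), -4), Mul(-1, Add(18799, Mul(-1, 1170)))) = Add(Mul(-96, -4), Mul(-1, Add(18799, -1170))) = Add(384, Mul(-1, 17629)) = Add(384, -17629) = -17245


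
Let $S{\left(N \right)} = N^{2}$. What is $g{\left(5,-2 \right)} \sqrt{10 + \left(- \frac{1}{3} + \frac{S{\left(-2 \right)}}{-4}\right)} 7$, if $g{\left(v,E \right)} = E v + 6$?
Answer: $- \frac{28 \sqrt{78}}{3} \approx -82.43$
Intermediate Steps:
$g{\left(v,E \right)} = 6 + E v$
$g{\left(5,-2 \right)} \sqrt{10 + \left(- \frac{1}{3} + \frac{S{\left(-2 \right)}}{-4}\right)} 7 = \left(6 - 10\right) \sqrt{10 + \left(- \frac{1}{3} + \frac{\left(-2\right)^{2}}{-4}\right)} 7 = \left(6 - 10\right) \sqrt{10 + \left(\left(-1\right) \frac{1}{3} + 4 \left(- \frac{1}{4}\right)\right)} 7 = - 4 \sqrt{10 - \frac{4}{3}} \cdot 7 = - 4 \sqrt{\frac{26}{3}} \cdot 7 = - 4 \frac{\sqrt{78}}{3} \cdot 7 = - \frac{4 \sqrt{78}}{3} \cdot 7 = - \frac{28 \sqrt{78}}{3}$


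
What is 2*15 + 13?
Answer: 43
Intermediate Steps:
2*15 + 13 = 30 + 13 = 43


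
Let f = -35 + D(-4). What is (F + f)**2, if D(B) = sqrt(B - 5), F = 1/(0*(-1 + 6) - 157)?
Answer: 29984175/24649 - 32976*I/157 ≈ 1216.4 - 210.04*I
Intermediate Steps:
F = -1/157 (F = 1/(0*5 - 157) = 1/(0 - 157) = 1/(-157) = -1/157 ≈ -0.0063694)
D(B) = sqrt(-5 + B)
f = -35 + 3*I (f = -35 + sqrt(-5 - 4) = -35 + sqrt(-9) = -35 + 3*I ≈ -35.0 + 3.0*I)
(F + f)**2 = (-1/157 + (-35 + 3*I))**2 = (-5496/157 + 3*I)**2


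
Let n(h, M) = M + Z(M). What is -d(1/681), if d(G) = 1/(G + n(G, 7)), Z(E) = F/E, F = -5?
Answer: -4767/29971 ≈ -0.15905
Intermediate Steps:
Z(E) = -5/E
n(h, M) = M - 5/M
d(G) = 1/(44/7 + G) (d(G) = 1/(G + (7 - 5/7)) = 1/(G + 44/7) = 1/(44/7 + G))
-d(1/681) = -7/(44 + 7/681) = -7/29971/681 = -7*681/29971 = -1*4767/29971 = -4767/29971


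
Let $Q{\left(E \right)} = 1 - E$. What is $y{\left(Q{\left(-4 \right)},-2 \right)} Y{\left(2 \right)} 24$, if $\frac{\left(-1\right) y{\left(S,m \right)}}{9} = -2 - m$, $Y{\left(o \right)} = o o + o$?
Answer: $0$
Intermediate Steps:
$Y{\left(o \right)} = o + o^{2}$ ($Y{\left(o \right)} = o^{2} + o = o + o^{2}$)
$y{\left(S,m \right)} = 18 + 9 m$ ($y{\left(S,m \right)} = - 9 \left(-2 - m\right) = 18 + 9 m$)
$y{\left(Q{\left(-4 \right)},-2 \right)} Y{\left(2 \right)} 24 = \left(18 + 9 \left(-2\right)\right) 2 \left(1 + 2\right) 24 = \left(18 - 18\right) 2 \cdot 3 \cdot 24 = 0 \cdot 6 \cdot 24 = 0 \cdot 24 = 0$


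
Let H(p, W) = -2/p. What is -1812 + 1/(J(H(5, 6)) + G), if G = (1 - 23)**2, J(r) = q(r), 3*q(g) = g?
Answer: -13151481/7258 ≈ -1812.0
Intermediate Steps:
q(g) = g/3
J(r) = r/3
G = 484 (G = (-22)**2 = 484)
-1812 + 1/(J(H(5, 6)) + G) = -1812 + 1/((-2/5)/3 + 484) = -1812 + 1/((-2*1/5)/3 + 484) = -1812 + 1/((1/3)*(-2/5) + 484) = -1812 + 1/(-2/15 + 484) = -1812 + 1/(7258/15) = -1812 + 15/7258 = -13151481/7258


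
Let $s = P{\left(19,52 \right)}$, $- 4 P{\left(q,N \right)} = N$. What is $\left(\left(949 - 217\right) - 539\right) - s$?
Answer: $206$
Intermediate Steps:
$P{\left(q,N \right)} = - \frac{N}{4}$
$s = -13$ ($s = \left(- \frac{1}{4}\right) 52 = -13$)
$\left(\left(949 - 217\right) - 539\right) - s = \left(\left(949 - 217\right) - 539\right) - -13 = \left(732 - 539\right) + 13 = 193 + 13 = 206$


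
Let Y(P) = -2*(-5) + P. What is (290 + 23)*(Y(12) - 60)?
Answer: -11894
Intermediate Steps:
Y(P) = 10 + P
(290 + 23)*(Y(12) - 60) = (290 + 23)*((10 + 12) - 60) = 313*(22 - 60) = 313*(-38) = -11894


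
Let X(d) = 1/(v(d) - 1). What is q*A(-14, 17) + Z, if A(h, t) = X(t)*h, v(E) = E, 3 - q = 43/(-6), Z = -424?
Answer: -20779/48 ≈ -432.90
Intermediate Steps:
q = 61/6 (q = 3 - 43/(-6) = 3 - 43*(-1)/6 = 3 - 1*(-43/6) = 3 + 43/6 = 61/6 ≈ 10.167)
X(d) = 1/(-1 + d) (X(d) = 1/(d - 1) = 1/(-1 + d))
A(h, t) = h/(-1 + t)
q*A(-14, 17) + Z = 61*(-14/(-1 + 17))/6 - 424 = 61*(-14/16)/6 - 424 = 61*(-14*1/16)/6 - 424 = (61/6)*(-7/8) - 424 = -427/48 - 424 = -20779/48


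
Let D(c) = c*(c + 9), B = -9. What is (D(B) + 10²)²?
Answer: 10000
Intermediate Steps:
D(c) = c*(9 + c)
(D(B) + 10²)² = (-9*(9 - 9) + 10²)² = (-9*0 + 100)² = (0 + 100)² = 100² = 10000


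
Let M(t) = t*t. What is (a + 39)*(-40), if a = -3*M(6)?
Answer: 2760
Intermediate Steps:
M(t) = t²
a = -108 (a = -3*6² = -3*36 = -108)
(a + 39)*(-40) = (-108 + 39)*(-40) = -69*(-40) = 2760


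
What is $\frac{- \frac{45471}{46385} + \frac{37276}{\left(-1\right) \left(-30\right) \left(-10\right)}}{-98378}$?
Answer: $\frac{43567214}{34224476475} \approx 0.001273$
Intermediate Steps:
$\frac{- \frac{45471}{46385} + \frac{37276}{\left(-1\right) \left(-30\right) \left(-10\right)}}{-98378} = \left(\left(-45471\right) \frac{1}{46385} + \frac{37276}{30 \left(-10\right)}\right) \left(- \frac{1}{98378}\right) = \left(- \frac{45471}{46385} + \frac{37276}{-300}\right) \left(- \frac{1}{98378}\right) = \left(- \frac{45471}{46385} + 37276 \left(- \frac{1}{300}\right)\right) \left(- \frac{1}{98378}\right) = \left(- \frac{45471}{46385} - \frac{9319}{75}\right) \left(- \frac{1}{98378}\right) = \left(- \frac{87134428}{695775}\right) \left(- \frac{1}{98378}\right) = \frac{43567214}{34224476475}$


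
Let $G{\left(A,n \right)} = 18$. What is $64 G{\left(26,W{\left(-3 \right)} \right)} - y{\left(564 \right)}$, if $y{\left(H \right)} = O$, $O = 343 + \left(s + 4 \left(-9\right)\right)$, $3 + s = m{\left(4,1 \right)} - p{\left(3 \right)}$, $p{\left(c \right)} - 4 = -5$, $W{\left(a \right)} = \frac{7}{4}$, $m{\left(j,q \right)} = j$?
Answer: $843$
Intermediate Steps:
$W{\left(a \right)} = \frac{7}{4}$ ($W{\left(a \right)} = 7 \cdot \frac{1}{4} = \frac{7}{4}$)
$p{\left(c \right)} = -1$ ($p{\left(c \right)} = 4 - 5 = -1$)
$s = 2$ ($s = -3 + \left(4 - -1\right) = -3 + \left(4 + 1\right) = -3 + 5 = 2$)
$O = 309$ ($O = 343 + \left(2 + 4 \left(-9\right)\right) = 343 + \left(2 - 36\right) = 343 - 34 = 309$)
$y{\left(H \right)} = 309$
$64 G{\left(26,W{\left(-3 \right)} \right)} - y{\left(564 \right)} = 64 \cdot 18 - 309 = 1152 - 309 = 843$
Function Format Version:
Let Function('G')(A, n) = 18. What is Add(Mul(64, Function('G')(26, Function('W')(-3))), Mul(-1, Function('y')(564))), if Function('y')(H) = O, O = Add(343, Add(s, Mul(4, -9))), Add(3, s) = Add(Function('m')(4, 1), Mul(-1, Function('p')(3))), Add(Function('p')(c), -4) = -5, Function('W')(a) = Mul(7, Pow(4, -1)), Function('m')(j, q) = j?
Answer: 843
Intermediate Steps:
Function('W')(a) = Rational(7, 4) (Function('W')(a) = Mul(7, Rational(1, 4)) = Rational(7, 4))
Function('p')(c) = -1 (Function('p')(c) = Add(4, -5) = -1)
s = 2 (s = Add(-3, Add(4, Mul(-1, -1))) = Add(-3, Add(4, 1)) = Add(-3, 5) = 2)
O = 309 (O = Add(343, Add(2, Mul(4, -9))) = Add(343, Add(2, -36)) = Add(343, -34) = 309)
Function('y')(H) = 309
Add(Mul(64, Function('G')(26, Function('W')(-3))), Mul(-1, Function('y')(564))) = Add(Mul(64, 18), Mul(-1, 309)) = Add(1152, -309) = 843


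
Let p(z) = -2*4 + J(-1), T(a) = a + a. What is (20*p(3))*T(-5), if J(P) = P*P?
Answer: 1400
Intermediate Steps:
J(P) = P²
T(a) = 2*a
p(z) = -7 (p(z) = -2*4 + (-1)² = -8 + 1 = -7)
(20*p(3))*T(-5) = (20*(-7))*(2*(-5)) = -140*(-10) = 1400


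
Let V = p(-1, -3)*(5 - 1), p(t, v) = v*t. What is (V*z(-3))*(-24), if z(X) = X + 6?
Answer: -864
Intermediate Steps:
z(X) = 6 + X
p(t, v) = t*v
V = 12 (V = (-1*(-3))*(5 - 1) = 3*4 = 12)
(V*z(-3))*(-24) = (12*(6 - 3))*(-24) = (12*3)*(-24) = 36*(-24) = -864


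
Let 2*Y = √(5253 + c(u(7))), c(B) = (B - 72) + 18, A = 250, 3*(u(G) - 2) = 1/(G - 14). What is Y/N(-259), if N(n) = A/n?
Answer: -37*√573405/750 ≈ -37.357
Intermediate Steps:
u(G) = 2 + 1/(3*(-14 + G)) (u(G) = 2 + 1/(3*(G - 14)) = 2 + 1/(3*(-14 + G)))
c(B) = -54 + B (c(B) = (-72 + B) + 18 = -54 + B)
N(n) = 250/n
Y = √573405/21 (Y = √(5253 + (-54 + (-83 + 6*7)/(3*(-14 + 7))))/2 = √(5253 + (-54 + (⅓)*(-83 + 42)/(-7)))/2 = √(5253 + (-54 + (⅓)*(-⅐)*(-41)))/2 = √(5253 + (-54 + 41/21))/2 = √(5253 - 1093/21)/2 = √(109220/21)/2 = (2*√573405/21)/2 = √573405/21 ≈ 36.059)
Y/N(-259) = (√573405/21)/((250/(-259))) = (√573405/21)/((250*(-1/259))) = (√573405/21)/(-250/259) = (√573405/21)*(-259/250) = -37*√573405/750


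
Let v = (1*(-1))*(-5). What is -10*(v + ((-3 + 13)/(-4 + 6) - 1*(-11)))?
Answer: -210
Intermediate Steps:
v = 5 (v = -1*(-5) = 5)
-10*(v + ((-3 + 13)/(-4 + 6) - 1*(-11))) = -10*(5 + ((-3 + 13)/(-4 + 6) - 1*(-11))) = -10*(5 + (10/2 + 11)) = -10*(5 + (10*(½) + 11)) = -10*(5 + (5 + 11)) = -10*(5 + 16) = -10*21 = -210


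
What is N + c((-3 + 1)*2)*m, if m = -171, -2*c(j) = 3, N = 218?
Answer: 949/2 ≈ 474.50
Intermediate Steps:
c(j) = -3/2 (c(j) = -½*3 = -3/2)
N + c((-3 + 1)*2)*m = 218 - 3/2*(-171) = 218 + 513/2 = 949/2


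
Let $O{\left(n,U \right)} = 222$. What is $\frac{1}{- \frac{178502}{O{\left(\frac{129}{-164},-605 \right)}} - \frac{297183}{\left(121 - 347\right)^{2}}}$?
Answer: $- \frac{5669436}{4591571389} \approx -0.0012347$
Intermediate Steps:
$\frac{1}{- \frac{178502}{O{\left(\frac{129}{-164},-605 \right)}} - \frac{297183}{\left(121 - 347\right)^{2}}} = \frac{1}{- \frac{178502}{222} - \frac{297183}{\left(121 - 347\right)^{2}}} = \frac{1}{\left(-178502\right) \frac{1}{222} - \frac{297183}{\left(-226\right)^{2}}} = \frac{1}{- \frac{89251}{111} - \frac{297183}{51076}} = \frac{1}{- \frac{4591571389}{5669436}} = - \frac{5669436}{4591571389}$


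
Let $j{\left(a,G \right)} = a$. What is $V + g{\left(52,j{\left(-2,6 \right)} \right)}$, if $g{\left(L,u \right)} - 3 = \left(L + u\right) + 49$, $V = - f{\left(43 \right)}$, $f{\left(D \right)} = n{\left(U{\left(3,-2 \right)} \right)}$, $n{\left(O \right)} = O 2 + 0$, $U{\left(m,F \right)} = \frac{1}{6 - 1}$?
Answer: $\frac{508}{5} \approx 101.6$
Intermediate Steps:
$U{\left(m,F \right)} = \frac{1}{5}$
$n{\left(O \right)} = 2 O$ ($n{\left(O \right)} = 2 O + 0 = 2 O$)
$f{\left(D \right)} = \frac{2}{5}$ ($f{\left(D \right)} = 2 \cdot \frac{1}{5} = \frac{2}{5}$)
$V = - \frac{2}{5}$ ($V = \left(-1\right) \frac{2}{5} = - \frac{2}{5} \approx -0.4$)
$g{\left(L,u \right)} = 52 + L + u$ ($g{\left(L,u \right)} = 3 + \left(\left(L + u\right) + 49\right) = 3 + \left(49 + L + u\right) = 52 + L + u$)
$V + g{\left(52,j{\left(-2,6 \right)} \right)} = - \frac{2}{5} + \left(52 + 52 - 2\right) = - \frac{2}{5} + 102 = \frac{508}{5}$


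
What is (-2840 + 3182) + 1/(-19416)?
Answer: 6640271/19416 ≈ 342.00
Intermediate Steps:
(-2840 + 3182) + 1/(-19416) = 342 - 1/19416 = 6640271/19416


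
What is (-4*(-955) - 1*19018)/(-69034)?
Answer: 7599/34517 ≈ 0.22015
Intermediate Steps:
(-4*(-955) - 1*19018)/(-69034) = (3820 - 19018)*(-1/69034) = -15198*(-1/69034) = 7599/34517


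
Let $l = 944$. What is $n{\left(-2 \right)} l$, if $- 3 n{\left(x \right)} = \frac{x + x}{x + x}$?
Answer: $- \frac{944}{3} \approx -314.67$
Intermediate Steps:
$n{\left(x \right)} = - \frac{1}{3}$ ($n{\left(x \right)} = - \frac{\left(x + x\right) \frac{1}{x + x}}{3} = - \frac{2 x \frac{1}{2 x}}{3} = \left(- \frac{1}{3}\right) 1 = - \frac{1}{3}$)
$n{\left(-2 \right)} l = \left(- \frac{1}{3}\right) 944 = - \frac{944}{3}$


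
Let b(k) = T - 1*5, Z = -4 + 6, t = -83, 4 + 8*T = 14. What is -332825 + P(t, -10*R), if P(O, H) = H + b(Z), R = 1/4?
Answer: -1331325/4 ≈ -3.3283e+5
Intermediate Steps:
T = 5/4 (T = -1/2 + (1/8)*14 = -1/2 + 7/4 = 5/4 ≈ 1.2500)
R = 1/4 ≈ 0.25000
Z = 2
b(k) = -15/4 (b(k) = 5/4 - 1*5 = 5/4 - 5 = -15/4)
P(O, H) = -15/4 + H (P(O, H) = H - 15/4 = -15/4 + H)
-332825 + P(t, -10*R) = -332825 + (-15/4 - 10*1/4) = -332825 + (-15/4 - 5/2) = -332825 - 25/4 = -1331325/4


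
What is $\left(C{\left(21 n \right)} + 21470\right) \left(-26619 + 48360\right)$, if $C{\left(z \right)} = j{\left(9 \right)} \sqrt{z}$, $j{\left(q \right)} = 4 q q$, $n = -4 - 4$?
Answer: $466779270 + 14088168 i \sqrt{42} \approx 4.6678 \cdot 10^{8} + 9.1302 \cdot 10^{7} i$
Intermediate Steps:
$n = -8$ ($n = -4 - 4 = -8$)
$j{\left(q \right)} = 4 q^{2}$
$C{\left(z \right)} = 324 \sqrt{z}$ ($C{\left(z \right)} = 4 \cdot 9^{2} \sqrt{z} = 4 \cdot 81 \sqrt{z} = 324 \sqrt{z}$)
$\left(C{\left(21 n \right)} + 21470\right) \left(-26619 + 48360\right) = \left(324 \sqrt{21 \left(-8\right)} + 21470\right) \left(-26619 + 48360\right) = \left(324 \sqrt{-168} + 21470\right) 21741 = \left(324 \cdot 2 i \sqrt{42} + 21470\right) 21741 = \left(648 i \sqrt{42} + 21470\right) 21741 = \left(21470 + 648 i \sqrt{42}\right) 21741 = 466779270 + 14088168 i \sqrt{42}$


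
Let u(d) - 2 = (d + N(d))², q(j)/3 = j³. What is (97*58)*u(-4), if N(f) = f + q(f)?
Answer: 225051252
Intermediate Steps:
q(j) = 3*j³
N(f) = f + 3*f³
u(d) = 2 + (2*d + 3*d³)² (u(d) = 2 + (d + (d + 3*d³))² = 2 + (2*d + 3*d³)²)
(97*58)*u(-4) = (97*58)*(2 + (-4)²*(2 + 3*(-4)²)²) = 5626*(2 + 16*(2 + 3*16)²) = 5626*(2 + 16*(2 + 48)²) = 5626*(2 + 16*50²) = 5626*(2 + 16*2500) = 5626*(2 + 40000) = 5626*40002 = 225051252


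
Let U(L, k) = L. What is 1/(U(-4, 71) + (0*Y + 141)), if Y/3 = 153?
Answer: 1/137 ≈ 0.0072993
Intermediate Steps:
Y = 459 (Y = 3*153 = 459)
1/(U(-4, 71) + (0*Y + 141)) = 1/(-4 + (0*459 + 141)) = 1/(-4 + (0 + 141)) = 1/(-4 + 141) = 1/137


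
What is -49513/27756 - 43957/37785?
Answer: -1030306399/349586820 ≈ -2.9472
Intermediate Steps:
-49513/27756 - 43957/37785 = -1030306399/349586820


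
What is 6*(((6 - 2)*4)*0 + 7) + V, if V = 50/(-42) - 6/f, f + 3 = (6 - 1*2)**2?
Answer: 11015/273 ≈ 40.348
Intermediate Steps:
f = 13 (f = -3 + (6 - 1*2)**2 = -3 + (6 - 2)**2 = -3 + 4**2 = -3 + 16 = 13)
V = -451/273 (V = 50/(-42) - 6/13 = 50*(-1/42) - 6*1/13 = -25/21 - 6/13 = -451/273 ≈ -1.6520)
6*(((6 - 2)*4)*0 + 7) + V = 6*(((6 - 2)*4)*0 + 7) - 451/273 = 6*((4*4)*0 + 7) - 451/273 = 6*(16*0 + 7) - 451/273 = 6*(0 + 7) - 451/273 = 6*7 - 451/273 = 42 - 451/273 = 11015/273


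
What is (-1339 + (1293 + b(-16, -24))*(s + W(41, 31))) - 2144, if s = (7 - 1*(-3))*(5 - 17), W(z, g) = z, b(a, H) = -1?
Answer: -105551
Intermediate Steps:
s = -120 (s = (7 + 3)*(-12) = 10*(-12) = -120)
(-1339 + (1293 + b(-16, -24))*(s + W(41, 31))) - 2144 = (-1339 + (1293 - 1)*(-120 + 41)) - 2144 = (-1339 + 1292*(-79)) - 2144 = (-1339 - 102068) - 2144 = -103407 - 2144 = -105551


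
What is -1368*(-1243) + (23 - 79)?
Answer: 1700368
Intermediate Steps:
-1368*(-1243) + (23 - 79) = 1700424 - 56 = 1700368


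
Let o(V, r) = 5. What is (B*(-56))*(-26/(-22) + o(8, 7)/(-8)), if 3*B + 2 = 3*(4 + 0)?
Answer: -3430/33 ≈ -103.94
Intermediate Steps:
B = 10/3 (B = -⅔ + (3*(4 + 0))/3 = -⅔ + (3*4)/3 = -⅔ + (⅓)*12 = -⅔ + 4 = 10/3 ≈ 3.3333)
(B*(-56))*(-26/(-22) + o(8, 7)/(-8)) = ((10/3)*(-56))*(-26/(-22) + 5/(-8)) = -560*(-26*(-1/22) + 5*(-⅛))/3 = -560*(13/11 - 5/8)/3 = -560/3*49/88 = -3430/33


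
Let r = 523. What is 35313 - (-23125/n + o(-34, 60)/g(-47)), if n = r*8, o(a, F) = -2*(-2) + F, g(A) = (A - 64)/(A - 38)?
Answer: 16380010627/464424 ≈ 35270.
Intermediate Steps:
g(A) = (-64 + A)/(-38 + A)
o(a, F) = 4 + F
n = 4184 (n = 523*8 = 4184)
35313 - (-23125/n + o(-34, 60)/g(-47)) = 35313 - (-23125/4184 + (4 + 60)/(((-64 - 47)/(-38 - 47)))) = 35313 - (-23125*1/4184 + 64/((-111/(-85)))) = 35313 - (-23125/4184 + 64/((-1/85*(-111)))) = 35313 - (-23125/4184 + 64/(111/85)) = 35313 - (-23125/4184 + 64*(85/111)) = 35313 - (-23125/4184 + 5440/111) = 35313 - 1*20194085/464424 = 35313 - 20194085/464424 = 16380010627/464424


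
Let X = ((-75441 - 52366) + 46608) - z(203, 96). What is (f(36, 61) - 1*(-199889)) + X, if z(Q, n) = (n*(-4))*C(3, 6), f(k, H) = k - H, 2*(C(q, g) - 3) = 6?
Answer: 120969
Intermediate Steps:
C(q, g) = 6 (C(q, g) = 3 + (1/2)*6 = 3 + 3 = 6)
z(Q, n) = -24*n (z(Q, n) = (n*(-4))*6 = -4*n*6 = -24*n)
X = -78895 (X = ((-75441 - 52366) + 46608) - (-24)*96 = (-127807 + 46608) - 1*(-2304) = -81199 + 2304 = -78895)
(f(36, 61) - 1*(-199889)) + X = ((36 - 1*61) - 1*(-199889)) - 78895 = ((36 - 61) + 199889) - 78895 = (-25 + 199889) - 78895 = 199864 - 78895 = 120969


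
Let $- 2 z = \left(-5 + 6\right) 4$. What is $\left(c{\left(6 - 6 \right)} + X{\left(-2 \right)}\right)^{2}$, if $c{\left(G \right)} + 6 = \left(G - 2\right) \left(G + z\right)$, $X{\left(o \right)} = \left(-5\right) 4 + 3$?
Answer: $361$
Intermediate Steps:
$X{\left(o \right)} = -17$ ($X{\left(o \right)} = -20 + 3 = -17$)
$z = -2$ ($z = - \frac{\left(-5 + 6\right) 4}{2} = - \frac{1 \cdot 4}{2} = \left(- \frac{1}{2}\right) 4 = -2$)
$c{\left(G \right)} = -6 + \left(-2 + G\right)^{2}$ ($c{\left(G \right)} = -6 + \left(G - 2\right) \left(G - 2\right) = -6 + \left(-2 + G\right) \left(-2 + G\right) = -6 + \left(-2 + G\right)^{2}$)
$\left(c{\left(6 - 6 \right)} + X{\left(-2 \right)}\right)^{2} = \left(\left(-2 + \left(6 - 6\right)^{2} - 4 \left(6 - 6\right)\right) - 17\right)^{2} = \left(\left(-2 + 0^{2} - 0\right) - 17\right)^{2} = \left(\left(-2 + 0 + 0\right) - 17\right)^{2} = \left(-2 - 17\right)^{2} = \left(-19\right)^{2} = 361$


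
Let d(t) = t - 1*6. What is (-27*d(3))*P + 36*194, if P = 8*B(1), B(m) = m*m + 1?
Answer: 8280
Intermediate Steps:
B(m) = 1 + m² (B(m) = m² + 1 = 1 + m²)
d(t) = -6 + t (d(t) = t - 6 = -6 + t)
P = 16 (P = 8*(1 + 1²) = 8*(1 + 1) = 8*2 = 16)
(-27*d(3))*P + 36*194 = -27*(-6 + 3)*16 + 36*194 = -27*(-3)*16 + 6984 = 81*16 + 6984 = 1296 + 6984 = 8280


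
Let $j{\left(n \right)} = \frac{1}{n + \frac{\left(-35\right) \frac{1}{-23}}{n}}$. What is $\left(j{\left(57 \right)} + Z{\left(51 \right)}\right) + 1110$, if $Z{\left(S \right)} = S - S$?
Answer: $\frac{82987131}{74762} \approx 1110.0$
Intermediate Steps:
$Z{\left(S \right)} = 0$
$j{\left(n \right)} = \frac{1}{n + \frac{35}{23 n}}$ ($j{\left(n \right)} = \frac{1}{n + \frac{\left(-35\right) \left(- \frac{1}{23}\right)}{n}} = \frac{1}{n + \frac{35}{23 n}}$)
$\left(j{\left(57 \right)} + Z{\left(51 \right)}\right) + 1110 = \left(23 \cdot 57 \frac{1}{35 + 23 \cdot 57^{2}} + 0\right) + 1110 = \left(23 \cdot 57 \frac{1}{35 + 23 \cdot 3249} + 0\right) + 1110 = \left(23 \cdot 57 \frac{1}{35 + 74727} + 0\right) + 1110 = \left(23 \cdot 57 \cdot \frac{1}{74762} + 0\right) + 1110 = \left(\frac{1311}{74762} + 0\right) + 1110 = \frac{1311}{74762} + 1110 = \frac{82987131}{74762}$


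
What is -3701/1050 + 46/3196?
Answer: -1472512/419475 ≈ -3.5104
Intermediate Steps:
-3701/1050 + 46/3196 = -3701*1/1050 + 46*(1/3196) = -3701/1050 + 23/1598 = -1472512/419475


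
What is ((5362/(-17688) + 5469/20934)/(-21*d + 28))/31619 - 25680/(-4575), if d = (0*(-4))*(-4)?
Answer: 15589721871770843/2777374539120720 ≈ 5.6131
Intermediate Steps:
d = 0 (d = 0*(-4) = 0)
((5362/(-17688) + 5469/20934)/(-21*d + 28))/31619 - 25680/(-4575) = ((5362/(-17688) + 5469/20934)/(-21*0 + 28))/31619 - 25680/(-4575) = ((5362*(-1/17688) + 5469*(1/20934))/(0 + 28))*(1/31619) - 25680*(-1/4575) = ((-2681/8844 + 1823/6978)/28)*(1/31619) + 1712/305 = -430901/10285572*1/28*(1/31619) + 1712/305 = -430901/287996016*1/31619 + 1712/305 = -430901/9106146029904 + 1712/305 = 15589721871770843/2777374539120720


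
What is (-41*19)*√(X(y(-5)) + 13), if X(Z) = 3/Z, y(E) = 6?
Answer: -2337*√6/2 ≈ -2862.2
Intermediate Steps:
(-41*19)*√(X(y(-5)) + 13) = (-41*19)*√(3/6 + 13) = -779*√(3*(⅙) + 13) = -779*√(½ + 13) = -2337*√6/2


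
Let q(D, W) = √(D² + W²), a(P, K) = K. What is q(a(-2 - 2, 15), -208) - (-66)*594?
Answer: 39204 + √43489 ≈ 39413.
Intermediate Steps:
q(a(-2 - 2, 15), -208) - (-66)*594 = √(15² + (-208)²) - (-66)*594 = √(225 + 43264) - 1*(-39204) = √43489 + 39204 = 39204 + √43489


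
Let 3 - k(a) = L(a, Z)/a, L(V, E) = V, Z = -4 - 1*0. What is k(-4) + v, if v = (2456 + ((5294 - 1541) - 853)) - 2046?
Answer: 3312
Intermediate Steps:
Z = -4 (Z = -4 + 0 = -4)
v = 3310 (v = (2456 + (3753 - 853)) - 2046 = (2456 + 2900) - 2046 = 5356 - 2046 = 3310)
k(a) = 2 (k(a) = 3 - a/a = 3 - 1*1 = 3 - 1 = 2)
k(-4) + v = 2 + 3310 = 3312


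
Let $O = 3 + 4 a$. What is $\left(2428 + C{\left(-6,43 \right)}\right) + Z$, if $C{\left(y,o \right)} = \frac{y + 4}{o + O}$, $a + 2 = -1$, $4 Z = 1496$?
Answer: $\frac{47633}{17} \approx 2801.9$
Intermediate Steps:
$Z = 374$ ($Z = \frac{1}{4} \cdot 1496 = 374$)
$a = -3$ ($a = -2 - 1 = -3$)
$O = -9$ ($O = 3 + 4 \left(-3\right) = 3 - 12 = -9$)
$C{\left(y,o \right)} = \frac{4 + y}{-9 + o}$ ($C{\left(y,o \right)} = \frac{y + 4}{o - 9} = \frac{4 + y}{-9 + o}$)
$\left(2428 + C{\left(-6,43 \right)}\right) + Z = \left(2428 + \frac{4 - 6}{-9 + 43}\right) + 374 = \left(2428 + \frac{1}{34} \left(-2\right)\right) + 374 = \left(2428 - \frac{1}{17}\right) + 374 = \frac{41275}{17} + 374 = \frac{47633}{17}$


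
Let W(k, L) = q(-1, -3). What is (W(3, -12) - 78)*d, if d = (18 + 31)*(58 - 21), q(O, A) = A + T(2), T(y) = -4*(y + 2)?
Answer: -175861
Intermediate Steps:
T(y) = -8 - 4*y (T(y) = -4*(2 + y) = -8 - 4*y)
q(O, A) = -16 + A (q(O, A) = A + (-8 - 4*2) = A + (-8 - 8) = A - 16 = -16 + A)
W(k, L) = -19 (W(k, L) = -16 - 3 = -19)
d = 1813 (d = 49*37 = 1813)
(W(3, -12) - 78)*d = (-19 - 78)*1813 = -97*1813 = -175861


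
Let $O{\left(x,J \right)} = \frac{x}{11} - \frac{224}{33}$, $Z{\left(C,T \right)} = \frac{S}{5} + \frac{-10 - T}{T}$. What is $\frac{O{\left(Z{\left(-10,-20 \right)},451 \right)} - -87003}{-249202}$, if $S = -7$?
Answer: $- \frac{28708693}{82236660} \approx -0.3491$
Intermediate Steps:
$Z{\left(C,T \right)} = - \frac{7}{5} + \frac{-10 - T}{T}$
$O{\left(x,J \right)} = - \frac{224}{33} + \frac{x}{11}$ ($O{\left(x,J \right)} = x \frac{1}{11} - \frac{224}{33} = \frac{x}{11} - \frac{224}{33} = - \frac{224}{33} + \frac{x}{11}$)
$\frac{O{\left(Z{\left(-10,-20 \right)},451 \right)} - -87003}{-249202} = \frac{\left(- \frac{224}{33} + \frac{- \frac{12}{5} - \frac{10}{-20}}{11}\right) - -87003}{-249202} = \left(\left(- \frac{224}{33} + \frac{- \frac{12}{5} - - \frac{1}{2}}{11}\right) + 87003\right) \left(- \frac{1}{249202}\right) = \left(\left(- \frac{224}{33} + \frac{- \frac{12}{5} + \frac{1}{2}}{11}\right) + 87003\right) \left(- \frac{1}{249202}\right) = \left(\left(- \frac{224}{33} + \frac{1}{11} \left(- \frac{19}{10}\right)\right) + 87003\right) \left(- \frac{1}{249202}\right) = \left(\left(- \frac{224}{33} - \frac{19}{110}\right) + 87003\right) \left(- \frac{1}{249202}\right) = \left(- \frac{2297}{330} + 87003\right) \left(- \frac{1}{249202}\right) = \frac{28708693}{330} \left(- \frac{1}{249202}\right) = - \frac{28708693}{82236660}$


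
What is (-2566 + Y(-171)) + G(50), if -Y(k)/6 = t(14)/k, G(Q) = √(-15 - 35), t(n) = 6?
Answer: -48750/19 + 5*I*√2 ≈ -2565.8 + 7.0711*I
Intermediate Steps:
G(Q) = 5*I*√2 (G(Q) = √(-50) = 5*I*√2)
Y(k) = -36/k
(-2566 + Y(-171)) + G(50) = (-2566 - 36/(-171)) + 5*I*√2 = (-2566 - 36*(-1/171)) + 5*I*√2 = (-2566 + 4/19) + 5*I*√2 = -48750/19 + 5*I*√2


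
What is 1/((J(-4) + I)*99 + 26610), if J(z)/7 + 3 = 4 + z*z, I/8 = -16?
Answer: 1/25719 ≈ 3.8882e-5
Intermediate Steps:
I = -128 (I = 8*(-16) = -128)
J(z) = 7 + 7*z² (J(z) = -21 + 7*(4 + z*z) = -21 + 7*(4 + z²) = -21 + (28 + 7*z²) = 7 + 7*z²)
1/((J(-4) + I)*99 + 26610) = 1/(((7 + 7*(-4)²) - 128)*99 + 26610) = 1/(((7 + 7*16) - 128)*99 + 26610) = 1/(((7 + 112) - 128)*99 + 26610) = 1/((119 - 128)*99 + 26610) = 1/(-9*99 + 26610) = 1/(-891 + 26610) = 1/25719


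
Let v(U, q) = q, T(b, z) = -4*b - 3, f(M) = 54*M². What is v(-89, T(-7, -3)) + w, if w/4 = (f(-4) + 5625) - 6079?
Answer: 1665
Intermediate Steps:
T(b, z) = -3 - 4*b
w = 1640 (w = 4*((54*(-4)² + 5625) - 6079) = 4*((54*16 + 5625) - 6079) = 4*((864 + 5625) - 6079) = 4*(6489 - 6079) = 4*410 = 1640)
v(-89, T(-7, -3)) + w = (-3 - 4*(-7)) + 1640 = (-3 + 28) + 1640 = 25 + 1640 = 1665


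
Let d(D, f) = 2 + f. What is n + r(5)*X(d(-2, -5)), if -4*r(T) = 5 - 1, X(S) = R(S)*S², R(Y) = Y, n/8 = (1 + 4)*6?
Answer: 267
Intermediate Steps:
n = 240 (n = 8*((1 + 4)*6) = 8*(5*6) = 8*30 = 240)
X(S) = S³ (X(S) = S*S² = S³)
r(T) = -1 (r(T) = -(5 - 1)/4 = -¼*4 = -1)
n + r(5)*X(d(-2, -5)) = 240 - (2 - 5)³ = 240 - 1*(-3)³ = 240 - 1*(-27) = 240 + 27 = 267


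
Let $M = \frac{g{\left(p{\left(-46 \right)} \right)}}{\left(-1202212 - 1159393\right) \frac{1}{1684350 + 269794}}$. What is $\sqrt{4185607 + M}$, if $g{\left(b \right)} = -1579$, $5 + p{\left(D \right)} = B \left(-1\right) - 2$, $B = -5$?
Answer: $\frac{\sqrt{23351162966562200655}}{2361605} \approx 2046.2$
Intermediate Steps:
$p{\left(D \right)} = -2$ ($p{\left(D \right)} = -5 - -3 = -5 + \left(5 - 2\right) = -5 + 3 = -2$)
$M = \frac{3085593376}{2361605}$ ($M = - \frac{1579}{\left(-1202212 - 1159393\right) \frac{1}{1684350 + 269794}} = - \frac{1579}{\left(-2361605\right) \frac{1}{1954144}} = - \frac{1579}{- \frac{2361605}{1954144}} = \left(-1579\right) \left(- \frac{1954144}{2361605}\right) = \frac{3085593376}{2361605} \approx 1306.6$)
$\sqrt{4185607 + M} = \sqrt{4185607 + \frac{3085593376}{2361605}} = \sqrt{\frac{9887836012611}{2361605}} = \frac{\sqrt{23351162966562200655}}{2361605}$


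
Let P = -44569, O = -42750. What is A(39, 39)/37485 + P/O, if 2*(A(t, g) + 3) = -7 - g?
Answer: 37101277/35610750 ≈ 1.0419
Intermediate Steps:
A(t, g) = -13/2 - g/2 (A(t, g) = -3 + (-7 - g)/2 = -3 + (-7/2 - g/2) = -13/2 - g/2)
A(39, 39)/37485 + P/O = (-13/2 - ½*39)/37485 - 44569/(-42750) = (-13/2 - 39/2)*(1/37485) - 44569*(-1/42750) = -26*1/37485 + 44569/42750 = -26/37485 + 44569/42750 = 37101277/35610750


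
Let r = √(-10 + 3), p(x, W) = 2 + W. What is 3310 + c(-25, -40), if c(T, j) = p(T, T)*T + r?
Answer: 3885 + I*√7 ≈ 3885.0 + 2.6458*I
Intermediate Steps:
r = I*√7 (r = √(-7) = I*√7 ≈ 2.6458*I)
c(T, j) = I*√7 + T*(2 + T) (c(T, j) = (2 + T)*T + I*√7 = T*(2 + T) + I*√7 = I*√7 + T*(2 + T))
3310 + c(-25, -40) = 3310 + (I*√7 - 25*(2 - 25)) = 3310 + (I*√7 - 25*(-23)) = 3310 + (I*√7 + 575) = 3310 + (575 + I*√7) = 3885 + I*√7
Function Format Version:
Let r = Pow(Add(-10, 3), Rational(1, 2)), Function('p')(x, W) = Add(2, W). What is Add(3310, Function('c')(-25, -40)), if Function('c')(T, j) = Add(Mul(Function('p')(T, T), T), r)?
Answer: Add(3885, Mul(I, Pow(7, Rational(1, 2)))) ≈ Add(3885.0, Mul(2.6458, I))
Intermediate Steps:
r = Mul(I, Pow(7, Rational(1, 2))) (r = Pow(-7, Rational(1, 2)) = Mul(I, Pow(7, Rational(1, 2))) ≈ Mul(2.6458, I))
Function('c')(T, j) = Add(Mul(I, Pow(7, Rational(1, 2))), Mul(T, Add(2, T))) (Function('c')(T, j) = Add(Mul(Add(2, T), T), Mul(I, Pow(7, Rational(1, 2)))) = Add(Mul(T, Add(2, T)), Mul(I, Pow(7, Rational(1, 2)))) = Add(Mul(I, Pow(7, Rational(1, 2))), Mul(T, Add(2, T))))
Add(3310, Function('c')(-25, -40)) = Add(3310, Add(Mul(I, Pow(7, Rational(1, 2))), Mul(-25, Add(2, -25)))) = Add(3310, Add(Mul(I, Pow(7, Rational(1, 2))), Mul(-25, -23))) = Add(3310, Add(Mul(I, Pow(7, Rational(1, 2))), 575)) = Add(3310, Add(575, Mul(I, Pow(7, Rational(1, 2))))) = Add(3885, Mul(I, Pow(7, Rational(1, 2))))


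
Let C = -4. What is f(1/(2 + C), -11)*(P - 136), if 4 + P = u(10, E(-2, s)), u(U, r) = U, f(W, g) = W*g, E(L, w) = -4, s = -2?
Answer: -715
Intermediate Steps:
P = 6 (P = -4 + 10 = 6)
f(1/(2 + C), -11)*(P - 136) = (-11/(2 - 4))*(6 - 136) = (-11/(-2))*(-130) = -½*(-11)*(-130) = (11/2)*(-130) = -715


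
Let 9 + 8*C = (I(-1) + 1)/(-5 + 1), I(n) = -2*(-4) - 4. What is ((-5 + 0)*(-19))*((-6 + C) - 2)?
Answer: -28215/32 ≈ -881.72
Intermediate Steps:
I(n) = 4 (I(n) = 8 - 4 = 4)
C = -41/32 (C = -9/8 + ((4 + 1)/(-5 + 1))/8 = -9/8 + (5/(-4))/8 = -9/8 + (5*(-¼))/8 = -9/8 + (⅛)*(-5/4) = -9/8 - 5/32 = -41/32 ≈ -1.2813)
((-5 + 0)*(-19))*((-6 + C) - 2) = ((-5 + 0)*(-19))*((-6 - 41/32) - 2) = (-5*(-19))*(-233/32 - 2) = 95*(-297/32) = -28215/32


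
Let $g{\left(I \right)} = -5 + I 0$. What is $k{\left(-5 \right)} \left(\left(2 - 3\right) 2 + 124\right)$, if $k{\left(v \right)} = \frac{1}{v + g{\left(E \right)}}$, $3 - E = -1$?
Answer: $- \frac{61}{5} \approx -12.2$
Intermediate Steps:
$E = 4$ ($E = 3 - -1 = 3 + 1 = 4$)
$g{\left(I \right)} = -5$ ($g{\left(I \right)} = -5 + 0 = -5$)
$k{\left(v \right)} = \frac{1}{-5 + v}$ ($k{\left(v \right)} = \frac{1}{v - 5} = \frac{1}{-5 + v}$)
$k{\left(-5 \right)} \left(\left(2 - 3\right) 2 + 124\right) = \frac{\left(2 - 3\right) 2 + 124}{-5 - 5} = \frac{\left(-1\right) 2 + 124}{-10} = - \frac{-2 + 124}{10} = \left(- \frac{1}{10}\right) 122 = - \frac{61}{5}$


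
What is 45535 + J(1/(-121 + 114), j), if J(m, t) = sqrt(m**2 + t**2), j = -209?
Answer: 45535 + sqrt(2140370)/7 ≈ 45744.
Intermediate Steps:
45535 + J(1/(-121 + 114), j) = 45535 + sqrt((1/(-121 + 114))**2 + (-209)**2) = 45535 + sqrt((1/(-7))**2 + 43681) = 45535 + sqrt((-1/7)**2 + 43681) = 45535 + sqrt(1/49 + 43681) = 45535 + sqrt(2140370/49) = 45535 + sqrt(2140370)/7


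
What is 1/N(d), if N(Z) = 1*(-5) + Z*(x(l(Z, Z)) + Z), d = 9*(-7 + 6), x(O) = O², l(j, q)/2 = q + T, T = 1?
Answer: -1/2228 ≈ -0.00044883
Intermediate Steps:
l(j, q) = 2 + 2*q (l(j, q) = 2*(q + 1) = 2*(1 + q) = 2 + 2*q)
d = -9 (d = 9*(-1) = -9)
N(Z) = -5 + Z*(Z + (2 + 2*Z)²) (N(Z) = 1*(-5) + Z*((2 + 2*Z)² + Z) = -5 + Z*(Z + (2 + 2*Z)²))
1/N(d) = 1/(-5 + (-9)² + 4*(-9)*(1 - 9)²) = 1/(-5 + 81 + 4*(-9)*(-8)²) = 1/(-5 + 81 + 4*(-9)*64) = 1/(-5 + 81 - 2304) = 1/(-2228) = -1/2228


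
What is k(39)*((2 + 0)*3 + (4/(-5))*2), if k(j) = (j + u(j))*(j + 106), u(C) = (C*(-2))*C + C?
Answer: -1891032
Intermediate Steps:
u(C) = C - 2*C² (u(C) = (-2*C)*C + C = -2*C² + C = C - 2*C²)
k(j) = (106 + j)*(j + j*(1 - 2*j)) (k(j) = (j + j*(1 - 2*j))*(j + 106) = (j + j*(1 - 2*j))*(106 + j) = (106 + j)*(j + j*(1 - 2*j)))
k(39)*((2 + 0)*3 + (4/(-5))*2) = (2*39*(106 - 1*39² - 105*39))*((2 + 0)*3 + (4/(-5))*2) = (2*39*(106 - 1*1521 - 4095))*(2*3 + (4*(-⅕))*2) = (2*39*(106 - 1521 - 4095))*(6 - ⅘*2) = (2*39*(-5510))*(6 - 8/5) = -429780*22/5 = -1891032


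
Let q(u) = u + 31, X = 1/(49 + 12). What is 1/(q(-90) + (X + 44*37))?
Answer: 61/95710 ≈ 0.00063734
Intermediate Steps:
X = 1/61 ≈ 0.016393
q(u) = 31 + u
1/(q(-90) + (X + 44*37)) = 1/((31 - 90) + (1/61 + 44*37)) = 1/(-59 + (1/61 + 1628)) = 1/(-59 + 99309/61) = 1/(95710/61) = 61/95710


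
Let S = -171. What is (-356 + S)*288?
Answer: -151776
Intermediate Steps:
(-356 + S)*288 = (-356 - 171)*288 = -527*288 = -151776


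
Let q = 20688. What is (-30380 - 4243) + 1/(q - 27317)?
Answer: -229515868/6629 ≈ -34623.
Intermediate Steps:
(-30380 - 4243) + 1/(q - 27317) = (-30380 - 4243) + 1/(20688 - 27317) = -34623 + 1/(-6629) = -34623 - 1/6629 = -229515868/6629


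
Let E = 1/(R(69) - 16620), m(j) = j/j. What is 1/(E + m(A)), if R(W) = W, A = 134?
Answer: 16551/16550 ≈ 1.0001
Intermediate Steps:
m(j) = 1
E = -1/16551 (E = 1/(69 - 16620) = 1/(-16551) = -1/16551 ≈ -6.0419e-5)
1/(E + m(A)) = 1/(-1/16551 + 1) = 1/(16550/16551) = 16551/16550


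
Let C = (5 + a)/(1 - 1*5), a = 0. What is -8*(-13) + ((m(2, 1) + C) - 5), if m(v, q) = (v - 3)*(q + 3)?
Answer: 375/4 ≈ 93.750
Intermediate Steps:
m(v, q) = (-3 + v)*(3 + q)
C = -5/4 (C = (5 + 0)/(1 - 1*5) = 5/(1 - 5) = 5/(-4) = 5*(-1/4) = -5/4 ≈ -1.2500)
-8*(-13) + ((m(2, 1) + C) - 5) = -8*(-13) + (((-9 - 3*1 + 3*2 + 1*2) - 5/4) - 5) = 104 + (((-9 - 3 + 6 + 2) - 5/4) - 5) = 104 + ((-4 - 5/4) - 5) = 104 + (-21/4 - 5) = 104 - 41/4 = 375/4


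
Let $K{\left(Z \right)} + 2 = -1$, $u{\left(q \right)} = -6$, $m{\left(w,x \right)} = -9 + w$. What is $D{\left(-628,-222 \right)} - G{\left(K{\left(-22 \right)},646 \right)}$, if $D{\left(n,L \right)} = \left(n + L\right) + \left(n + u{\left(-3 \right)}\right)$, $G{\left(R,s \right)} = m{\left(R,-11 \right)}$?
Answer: $-1472$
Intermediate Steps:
$K{\left(Z \right)} = -3$ ($K{\left(Z \right)} = -2 - 1 = -3$)
$G{\left(R,s \right)} = -9 + R$
$D{\left(n,L \right)} = -6 + L + 2 n$ ($D{\left(n,L \right)} = \left(n + L\right) + \left(n - 6\right) = \left(L + n\right) + \left(-6 + n\right) = -6 + L + 2 n$)
$D{\left(-628,-222 \right)} - G{\left(K{\left(-22 \right)},646 \right)} = \left(-6 - 222 + 2 \left(-628\right)\right) - \left(-9 - 3\right) = \left(-6 - 222 - 1256\right) - -12 = -1484 + 12 = -1472$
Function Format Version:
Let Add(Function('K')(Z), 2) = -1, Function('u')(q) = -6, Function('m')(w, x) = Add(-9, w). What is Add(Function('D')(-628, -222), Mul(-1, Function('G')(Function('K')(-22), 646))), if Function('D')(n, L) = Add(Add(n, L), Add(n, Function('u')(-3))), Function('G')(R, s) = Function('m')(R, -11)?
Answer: -1472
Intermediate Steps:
Function('K')(Z) = -3 (Function('K')(Z) = Add(-2, -1) = -3)
Function('G')(R, s) = Add(-9, R)
Function('D')(n, L) = Add(-6, L, Mul(2, n)) (Function('D')(n, L) = Add(Add(n, L), Add(n, -6)) = Add(Add(L, n), Add(-6, n)) = Add(-6, L, Mul(2, n)))
Add(Function('D')(-628, -222), Mul(-1, Function('G')(Function('K')(-22), 646))) = Add(Add(-6, -222, Mul(2, -628)), Mul(-1, Add(-9, -3))) = Add(Add(-6, -222, -1256), Mul(-1, -12)) = Add(-1484, 12) = -1472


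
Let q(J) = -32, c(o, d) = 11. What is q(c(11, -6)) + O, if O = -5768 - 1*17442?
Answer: -23242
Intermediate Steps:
O = -23210 (O = -5768 - 17442 = -23210)
q(c(11, -6)) + O = -32 - 23210 = -23242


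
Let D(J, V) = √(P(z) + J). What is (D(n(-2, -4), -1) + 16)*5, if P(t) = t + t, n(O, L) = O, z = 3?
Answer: 90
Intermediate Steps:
P(t) = 2*t
D(J, V) = √(6 + J) (D(J, V) = √(2*3 + J) = √(6 + J))
(D(n(-2, -4), -1) + 16)*5 = (√(6 - 2) + 16)*5 = (√4 + 16)*5 = (2 + 16)*5 = 18*5 = 90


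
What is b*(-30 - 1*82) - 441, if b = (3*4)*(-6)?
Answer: 7623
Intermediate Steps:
b = -72 (b = 12*(-6) = -72)
b*(-30 - 1*82) - 441 = -72*(-30 - 1*82) - 441 = -72*(-30 - 82) - 441 = -72*(-112) - 441 = 8064 - 441 = 7623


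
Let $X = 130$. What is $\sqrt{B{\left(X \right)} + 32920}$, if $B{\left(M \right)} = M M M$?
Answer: $4 \sqrt{139370} \approx 1493.3$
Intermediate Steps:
$B{\left(M \right)} = M^{3}$ ($B{\left(M \right)} = M^{2} M = M^{3}$)
$\sqrt{B{\left(X \right)} + 32920} = \sqrt{130^{3} + 32920} = \sqrt{2197000 + 32920} = \sqrt{2229920} = 4 \sqrt{139370}$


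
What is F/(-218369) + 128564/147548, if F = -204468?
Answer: 14560809145/8054977303 ≈ 1.8077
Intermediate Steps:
F/(-218369) + 128564/147548 = -204468/(-218369) + 128564/147548 = -204468*(-1/218369) + 128564*(1/147548) = 204468/218369 + 32141/36887 = 14560809145/8054977303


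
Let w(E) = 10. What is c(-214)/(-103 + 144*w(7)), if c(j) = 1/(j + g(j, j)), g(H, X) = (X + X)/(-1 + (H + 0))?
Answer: -215/60943134 ≈ -3.5279e-6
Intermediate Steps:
g(H, X) = 2*X/(-1 + H) (g(H, X) = (2*X)/(-1 + H) = 2*X/(-1 + H))
c(j) = 1/(j + 2*j/(-1 + j))
c(-214)/(-103 + 144*w(7)) = ((-1 - 214)/((-214)*(1 - 214)))/(-103 + 144*10) = (-1/214*(-215)/(-213))/(-103 + 1440) = -1/214*(-1/213)*(-215)/1337 = -215/45582*1/1337 = -215/60943134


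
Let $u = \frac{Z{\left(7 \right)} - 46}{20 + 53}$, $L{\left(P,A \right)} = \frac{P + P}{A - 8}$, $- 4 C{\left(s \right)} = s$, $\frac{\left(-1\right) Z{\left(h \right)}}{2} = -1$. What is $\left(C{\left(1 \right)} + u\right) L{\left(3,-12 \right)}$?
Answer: $\frac{747}{2920} \approx 0.25582$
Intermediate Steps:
$Z{\left(h \right)} = 2$ ($Z{\left(h \right)} = \left(-2\right) \left(-1\right) = 2$)
$C{\left(s \right)} = - \frac{s}{4}$
$L{\left(P,A \right)} = \frac{2 P}{-8 + A}$
$u = - \frac{44}{73}$ ($u = \frac{2 - 46}{20 + 53} = - \frac{44}{73} \approx -0.60274$)
$\left(C{\left(1 \right)} + u\right) L{\left(3,-12 \right)} = \left(\left(- \frac{1}{4}\right) 1 - \frac{44}{73}\right) 2 \cdot 3 \frac{1}{-8 - 12} = \left(- \frac{1}{4} - \frac{44}{73}\right) 2 \cdot 3 \frac{1}{-20} = - \frac{249 \cdot 2 \cdot 3 \left(- \frac{1}{20}\right)}{292} = \left(- \frac{249}{292}\right) \left(- \frac{3}{10}\right) = \frac{747}{2920}$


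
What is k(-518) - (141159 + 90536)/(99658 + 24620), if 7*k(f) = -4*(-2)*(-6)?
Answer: -154841/17754 ≈ -8.7215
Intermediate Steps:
k(f) = -48/7 (k(f) = (-4*(-2)*(-6))/7 = (8*(-6))/7 = (⅐)*(-48) = -48/7)
k(-518) - (141159 + 90536)/(99658 + 24620) = -48/7 - (141159 + 90536)/(99658 + 24620) = -48/7 - 231695/124278 = -154841/17754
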